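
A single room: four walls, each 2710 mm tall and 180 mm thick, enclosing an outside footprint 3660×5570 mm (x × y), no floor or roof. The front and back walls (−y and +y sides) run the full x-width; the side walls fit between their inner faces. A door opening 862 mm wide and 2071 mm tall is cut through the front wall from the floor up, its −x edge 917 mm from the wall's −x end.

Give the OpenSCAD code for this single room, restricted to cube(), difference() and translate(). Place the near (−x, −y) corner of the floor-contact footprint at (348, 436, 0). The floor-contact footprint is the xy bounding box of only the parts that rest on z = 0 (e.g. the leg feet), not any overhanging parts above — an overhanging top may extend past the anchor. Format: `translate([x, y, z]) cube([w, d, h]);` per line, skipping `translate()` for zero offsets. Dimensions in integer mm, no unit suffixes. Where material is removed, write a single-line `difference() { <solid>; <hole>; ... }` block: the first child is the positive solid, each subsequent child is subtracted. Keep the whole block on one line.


difference() { translate([348, 436, 0]) cube([3660, 180, 2710]); translate([1265, 436, 0]) cube([862, 180, 2071]); }
translate([348, 5826, 0]) cube([3660, 180, 2710]);
translate([348, 616, 0]) cube([180, 5210, 2710]);
translate([3828, 616, 0]) cube([180, 5210, 2710]);


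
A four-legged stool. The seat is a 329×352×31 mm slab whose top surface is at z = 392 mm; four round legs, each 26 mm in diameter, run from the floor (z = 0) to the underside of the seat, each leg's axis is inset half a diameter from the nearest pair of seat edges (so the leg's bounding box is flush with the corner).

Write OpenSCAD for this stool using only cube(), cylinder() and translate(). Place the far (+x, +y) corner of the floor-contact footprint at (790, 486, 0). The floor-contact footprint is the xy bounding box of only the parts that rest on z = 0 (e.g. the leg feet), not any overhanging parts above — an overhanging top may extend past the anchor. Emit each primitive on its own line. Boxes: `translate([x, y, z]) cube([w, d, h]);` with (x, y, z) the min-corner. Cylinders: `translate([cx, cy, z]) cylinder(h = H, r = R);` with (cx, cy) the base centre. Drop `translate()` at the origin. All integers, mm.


translate([461, 134, 361]) cube([329, 352, 31]);
translate([474, 147, 0]) cylinder(h = 361, r = 13);
translate([777, 147, 0]) cylinder(h = 361, r = 13);
translate([474, 473, 0]) cylinder(h = 361, r = 13);
translate([777, 473, 0]) cylinder(h = 361, r = 13);


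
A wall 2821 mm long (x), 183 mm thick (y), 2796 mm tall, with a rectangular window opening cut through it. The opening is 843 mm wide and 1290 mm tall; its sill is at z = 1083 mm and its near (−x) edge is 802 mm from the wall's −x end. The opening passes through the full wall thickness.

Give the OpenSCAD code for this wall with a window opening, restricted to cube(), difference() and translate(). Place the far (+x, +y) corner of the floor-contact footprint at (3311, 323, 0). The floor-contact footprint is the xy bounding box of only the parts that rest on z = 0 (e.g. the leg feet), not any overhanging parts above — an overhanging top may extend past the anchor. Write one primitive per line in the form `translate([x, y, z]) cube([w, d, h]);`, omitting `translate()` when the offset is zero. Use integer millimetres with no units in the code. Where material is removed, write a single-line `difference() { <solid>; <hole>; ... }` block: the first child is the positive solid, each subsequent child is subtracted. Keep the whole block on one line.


difference() { translate([490, 140, 0]) cube([2821, 183, 2796]); translate([1292, 140, 1083]) cube([843, 183, 1290]); }


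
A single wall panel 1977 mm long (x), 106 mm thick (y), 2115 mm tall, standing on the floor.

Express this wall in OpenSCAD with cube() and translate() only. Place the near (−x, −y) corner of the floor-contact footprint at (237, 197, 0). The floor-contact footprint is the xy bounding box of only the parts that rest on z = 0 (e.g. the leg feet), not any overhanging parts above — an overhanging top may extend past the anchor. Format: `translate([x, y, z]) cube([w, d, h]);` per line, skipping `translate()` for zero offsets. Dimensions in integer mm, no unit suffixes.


translate([237, 197, 0]) cube([1977, 106, 2115]);


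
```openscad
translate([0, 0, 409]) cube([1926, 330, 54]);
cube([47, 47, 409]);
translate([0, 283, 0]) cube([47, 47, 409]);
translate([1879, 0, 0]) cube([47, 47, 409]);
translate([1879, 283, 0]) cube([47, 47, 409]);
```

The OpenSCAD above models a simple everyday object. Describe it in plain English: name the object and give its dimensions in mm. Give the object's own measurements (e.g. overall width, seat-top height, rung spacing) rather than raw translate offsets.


A long wooden bench with a 1926 mm (x) × 330 mm (y) seat, 54 mm thick, its top surface 463 mm above the floor. Four 47 mm square legs at the seat corners, flush with the edges, run from z = 0 to the seat underside.


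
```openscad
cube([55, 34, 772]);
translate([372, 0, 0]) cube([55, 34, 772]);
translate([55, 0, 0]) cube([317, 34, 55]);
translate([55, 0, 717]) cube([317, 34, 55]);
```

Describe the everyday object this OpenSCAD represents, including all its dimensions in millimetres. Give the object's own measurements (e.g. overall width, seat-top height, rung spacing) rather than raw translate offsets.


A rectangular picture frame lying in the x–z plane (depth along y). The opening is 317 mm wide (x) by 662 mm tall (z), surrounded by a border 55 mm wide on all four sides. The frame is 34 mm deep and is made of two full-height vertical stiles with two horizontal rails fitted between them.


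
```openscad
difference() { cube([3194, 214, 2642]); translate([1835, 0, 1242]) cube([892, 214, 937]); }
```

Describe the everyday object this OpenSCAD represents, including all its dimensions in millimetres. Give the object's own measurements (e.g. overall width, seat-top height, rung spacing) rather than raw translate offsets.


A wall 3194 mm long (x), 214 mm thick (y), 2642 mm tall, with a rectangular window opening cut through it. The opening is 892 mm wide and 937 mm tall; its sill is at z = 1242 mm and its near (−x) edge is 1835 mm from the wall's −x end. The opening passes through the full wall thickness.


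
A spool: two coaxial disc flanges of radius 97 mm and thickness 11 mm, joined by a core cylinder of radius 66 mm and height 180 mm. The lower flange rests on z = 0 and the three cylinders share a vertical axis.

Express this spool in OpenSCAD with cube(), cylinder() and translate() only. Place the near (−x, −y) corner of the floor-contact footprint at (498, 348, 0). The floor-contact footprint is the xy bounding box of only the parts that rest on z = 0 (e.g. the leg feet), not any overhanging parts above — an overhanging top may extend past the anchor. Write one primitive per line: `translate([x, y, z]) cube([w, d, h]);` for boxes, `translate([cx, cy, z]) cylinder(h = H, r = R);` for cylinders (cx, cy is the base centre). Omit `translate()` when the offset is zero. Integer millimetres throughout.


translate([595, 445, 0]) cylinder(h = 11, r = 97);
translate([595, 445, 11]) cylinder(h = 180, r = 66);
translate([595, 445, 191]) cylinder(h = 11, r = 97);


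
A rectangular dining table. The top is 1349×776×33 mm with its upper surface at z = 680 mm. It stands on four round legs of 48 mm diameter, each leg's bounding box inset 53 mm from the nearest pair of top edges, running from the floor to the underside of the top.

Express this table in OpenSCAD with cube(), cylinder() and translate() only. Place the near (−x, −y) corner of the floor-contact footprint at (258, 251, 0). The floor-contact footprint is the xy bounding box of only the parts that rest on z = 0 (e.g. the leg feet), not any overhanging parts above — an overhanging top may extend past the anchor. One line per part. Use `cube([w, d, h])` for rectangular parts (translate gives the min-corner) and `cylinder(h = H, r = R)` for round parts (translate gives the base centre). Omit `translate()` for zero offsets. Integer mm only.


translate([205, 198, 647]) cube([1349, 776, 33]);
translate([282, 275, 0]) cylinder(h = 647, r = 24);
translate([1477, 275, 0]) cylinder(h = 647, r = 24);
translate([282, 897, 0]) cylinder(h = 647, r = 24);
translate([1477, 897, 0]) cylinder(h = 647, r = 24);


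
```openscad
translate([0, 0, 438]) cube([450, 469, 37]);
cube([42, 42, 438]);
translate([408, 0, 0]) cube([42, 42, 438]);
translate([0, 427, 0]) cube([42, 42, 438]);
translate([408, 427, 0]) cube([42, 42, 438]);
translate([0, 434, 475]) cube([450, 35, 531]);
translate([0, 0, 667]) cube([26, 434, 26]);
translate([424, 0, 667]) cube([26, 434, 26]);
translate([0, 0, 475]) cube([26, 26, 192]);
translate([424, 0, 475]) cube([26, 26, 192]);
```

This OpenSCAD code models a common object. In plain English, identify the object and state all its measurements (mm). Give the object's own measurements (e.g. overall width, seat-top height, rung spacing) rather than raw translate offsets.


A chair. The seat is a 450×469×37 mm slab with its top at z = 475 mm, on four 42×42 mm corner legs (flush with the seat edges, standing on z = 0). A flat backrest 35 mm thick, 531 mm tall, spans the full seat width and rises from the seat top along its +y edge, rear face flush with the rear of the seat. Two armrests of 26×26 mm section run along each side from the seat's front edge to the front of the backrest, top faces 218 mm above the seat top and outer faces flush with the seat's x-edges; a 26×26 mm post under the front of each armrest stands on the seat at the front corner.


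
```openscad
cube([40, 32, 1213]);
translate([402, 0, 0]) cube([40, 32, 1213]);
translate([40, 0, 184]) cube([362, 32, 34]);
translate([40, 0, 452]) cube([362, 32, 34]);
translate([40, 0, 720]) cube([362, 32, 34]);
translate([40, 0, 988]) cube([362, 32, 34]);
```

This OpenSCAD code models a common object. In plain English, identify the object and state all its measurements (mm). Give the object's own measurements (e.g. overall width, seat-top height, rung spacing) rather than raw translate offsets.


A straight ladder. Two 40×32 mm vertical rails, 1213 mm tall, stand 442 mm apart (outside-to-outside) with their front faces coplanar on the −y side. 4 rungs, each 32 mm deep and 34 mm tall, span between the inner faces of the rails, front faces flush with the rails. The lowest rung's underside is at z = 184 mm and rungs are spaced 268 mm apart (underside to underside).


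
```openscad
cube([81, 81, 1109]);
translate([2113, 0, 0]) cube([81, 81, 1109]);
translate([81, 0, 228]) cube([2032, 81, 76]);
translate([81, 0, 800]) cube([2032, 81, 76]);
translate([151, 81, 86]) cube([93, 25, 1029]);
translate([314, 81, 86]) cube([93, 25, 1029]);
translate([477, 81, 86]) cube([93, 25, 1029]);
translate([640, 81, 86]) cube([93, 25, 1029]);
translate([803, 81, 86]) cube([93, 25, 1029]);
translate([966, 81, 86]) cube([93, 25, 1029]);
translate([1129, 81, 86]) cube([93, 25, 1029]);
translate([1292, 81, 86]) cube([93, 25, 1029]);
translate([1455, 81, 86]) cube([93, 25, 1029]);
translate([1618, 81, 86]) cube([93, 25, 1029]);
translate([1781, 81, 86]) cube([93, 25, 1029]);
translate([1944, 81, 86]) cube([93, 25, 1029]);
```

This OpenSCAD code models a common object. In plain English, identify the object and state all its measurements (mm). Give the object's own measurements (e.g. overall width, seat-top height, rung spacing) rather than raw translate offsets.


A fence section. Two 81×81 mm posts, 1109 mm tall, stand on the floor with a clear span of 2032 mm between their inner faces. Two horizontal rails of 81×76 mm section span the gap between the posts with their undersides at z = 228 mm and z = 800 mm, flush with the posts' −y face. 12 pickets, each 93 mm wide, 25 mm thick and 1029 mm tall, are fixed to the +y face of the rails with their bottoms at z = 86 mm, spaced across the span with a 70 mm gap after the −x post and between neighbouring pickets, with 76 mm left before the +x post.


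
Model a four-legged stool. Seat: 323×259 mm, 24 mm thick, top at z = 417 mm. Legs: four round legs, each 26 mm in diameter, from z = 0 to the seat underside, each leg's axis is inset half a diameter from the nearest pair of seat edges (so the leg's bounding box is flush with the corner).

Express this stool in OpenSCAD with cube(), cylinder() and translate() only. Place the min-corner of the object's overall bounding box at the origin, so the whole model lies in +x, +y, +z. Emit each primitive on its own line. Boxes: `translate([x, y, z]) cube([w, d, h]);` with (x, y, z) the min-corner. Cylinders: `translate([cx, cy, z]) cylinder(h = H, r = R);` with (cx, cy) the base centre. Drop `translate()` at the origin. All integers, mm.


translate([0, 0, 393]) cube([323, 259, 24]);
translate([13, 13, 0]) cylinder(h = 393, r = 13);
translate([310, 13, 0]) cylinder(h = 393, r = 13);
translate([13, 246, 0]) cylinder(h = 393, r = 13);
translate([310, 246, 0]) cylinder(h = 393, r = 13);


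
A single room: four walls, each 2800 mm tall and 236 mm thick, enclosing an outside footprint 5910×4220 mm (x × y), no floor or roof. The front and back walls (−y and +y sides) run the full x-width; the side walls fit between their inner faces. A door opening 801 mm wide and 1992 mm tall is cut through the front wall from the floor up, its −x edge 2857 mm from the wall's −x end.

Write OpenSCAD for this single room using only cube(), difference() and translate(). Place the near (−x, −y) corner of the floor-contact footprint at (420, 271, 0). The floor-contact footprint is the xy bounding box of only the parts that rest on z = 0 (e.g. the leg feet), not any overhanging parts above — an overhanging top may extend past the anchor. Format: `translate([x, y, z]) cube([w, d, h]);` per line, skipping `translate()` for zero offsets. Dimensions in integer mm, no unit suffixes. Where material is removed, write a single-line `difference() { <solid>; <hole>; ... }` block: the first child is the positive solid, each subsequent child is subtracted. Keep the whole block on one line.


difference() { translate([420, 271, 0]) cube([5910, 236, 2800]); translate([3277, 271, 0]) cube([801, 236, 1992]); }
translate([420, 4255, 0]) cube([5910, 236, 2800]);
translate([420, 507, 0]) cube([236, 3748, 2800]);
translate([6094, 507, 0]) cube([236, 3748, 2800]);


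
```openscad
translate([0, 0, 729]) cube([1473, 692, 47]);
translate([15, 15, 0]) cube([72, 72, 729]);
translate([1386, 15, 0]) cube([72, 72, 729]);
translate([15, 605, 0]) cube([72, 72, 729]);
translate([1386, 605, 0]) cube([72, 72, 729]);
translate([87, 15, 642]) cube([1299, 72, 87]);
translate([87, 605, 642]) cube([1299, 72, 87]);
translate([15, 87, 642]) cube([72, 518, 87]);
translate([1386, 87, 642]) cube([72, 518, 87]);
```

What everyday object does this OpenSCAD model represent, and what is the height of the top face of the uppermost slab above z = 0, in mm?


A table. The table height is 776 mm.

A 1473×692×47 slab sits at z = 729 on four 72 mm square posts — a table. The top surface is at 729 + 47 = 776 mm.


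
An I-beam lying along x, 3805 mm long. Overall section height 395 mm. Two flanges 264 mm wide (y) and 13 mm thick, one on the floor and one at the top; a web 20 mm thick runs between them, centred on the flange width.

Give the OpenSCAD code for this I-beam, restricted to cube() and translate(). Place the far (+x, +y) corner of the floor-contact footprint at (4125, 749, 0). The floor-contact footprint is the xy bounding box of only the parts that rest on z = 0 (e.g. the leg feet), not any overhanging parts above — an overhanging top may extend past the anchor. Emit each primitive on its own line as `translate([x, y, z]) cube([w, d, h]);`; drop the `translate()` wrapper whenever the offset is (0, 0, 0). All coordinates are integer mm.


translate([320, 485, 0]) cube([3805, 264, 13]);
translate([320, 607, 13]) cube([3805, 20, 369]);
translate([320, 485, 382]) cube([3805, 264, 13]);


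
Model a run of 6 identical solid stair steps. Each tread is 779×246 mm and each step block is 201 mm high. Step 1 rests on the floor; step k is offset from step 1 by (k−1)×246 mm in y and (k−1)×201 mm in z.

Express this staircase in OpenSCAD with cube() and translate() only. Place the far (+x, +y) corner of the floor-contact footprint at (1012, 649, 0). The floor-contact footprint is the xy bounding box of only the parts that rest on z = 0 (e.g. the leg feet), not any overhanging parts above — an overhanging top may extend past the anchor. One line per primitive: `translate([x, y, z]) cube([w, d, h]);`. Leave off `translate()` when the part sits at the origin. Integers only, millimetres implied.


translate([233, 403, 0]) cube([779, 246, 201]);
translate([233, 649, 201]) cube([779, 246, 201]);
translate([233, 895, 402]) cube([779, 246, 201]);
translate([233, 1141, 603]) cube([779, 246, 201]);
translate([233, 1387, 804]) cube([779, 246, 201]);
translate([233, 1633, 1005]) cube([779, 246, 201]);


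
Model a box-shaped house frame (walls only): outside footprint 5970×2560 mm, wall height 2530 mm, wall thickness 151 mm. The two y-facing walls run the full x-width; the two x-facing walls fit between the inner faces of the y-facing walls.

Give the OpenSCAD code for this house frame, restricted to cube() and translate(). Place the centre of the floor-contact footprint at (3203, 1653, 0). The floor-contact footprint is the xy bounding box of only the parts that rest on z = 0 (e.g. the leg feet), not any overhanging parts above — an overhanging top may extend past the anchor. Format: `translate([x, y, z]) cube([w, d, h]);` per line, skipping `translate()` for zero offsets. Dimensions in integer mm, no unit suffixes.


translate([218, 373, 0]) cube([5970, 151, 2530]);
translate([218, 2782, 0]) cube([5970, 151, 2530]);
translate([218, 524, 0]) cube([151, 2258, 2530]);
translate([6037, 524, 0]) cube([151, 2258, 2530]);


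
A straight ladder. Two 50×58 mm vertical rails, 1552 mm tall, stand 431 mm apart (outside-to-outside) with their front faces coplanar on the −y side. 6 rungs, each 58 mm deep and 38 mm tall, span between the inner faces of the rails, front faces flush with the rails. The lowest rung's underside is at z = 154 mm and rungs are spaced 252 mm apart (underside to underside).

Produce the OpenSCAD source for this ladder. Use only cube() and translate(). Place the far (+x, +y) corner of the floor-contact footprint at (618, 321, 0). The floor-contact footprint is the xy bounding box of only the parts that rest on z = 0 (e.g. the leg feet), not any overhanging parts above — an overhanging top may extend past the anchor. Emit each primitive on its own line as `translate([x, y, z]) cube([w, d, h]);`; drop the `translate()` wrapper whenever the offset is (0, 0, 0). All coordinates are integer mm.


translate([187, 263, 0]) cube([50, 58, 1552]);
translate([568, 263, 0]) cube([50, 58, 1552]);
translate([237, 263, 154]) cube([331, 58, 38]);
translate([237, 263, 406]) cube([331, 58, 38]);
translate([237, 263, 658]) cube([331, 58, 38]);
translate([237, 263, 910]) cube([331, 58, 38]);
translate([237, 263, 1162]) cube([331, 58, 38]);
translate([237, 263, 1414]) cube([331, 58, 38]);


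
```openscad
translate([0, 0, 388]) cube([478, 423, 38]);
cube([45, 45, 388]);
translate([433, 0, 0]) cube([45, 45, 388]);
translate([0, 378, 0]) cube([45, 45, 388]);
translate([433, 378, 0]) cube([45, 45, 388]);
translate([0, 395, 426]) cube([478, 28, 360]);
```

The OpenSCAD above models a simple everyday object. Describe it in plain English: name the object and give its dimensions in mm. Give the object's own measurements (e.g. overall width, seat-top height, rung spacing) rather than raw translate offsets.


A chair. The seat is a 478×423×38 mm slab with its top at z = 426 mm, on four 45×45 mm corner legs (flush with the seat edges, standing on z = 0). A flat backrest 28 mm thick, 360 mm tall, spans the full seat width and rises from the seat top along its +y edge, rear face flush with the rear of the seat.


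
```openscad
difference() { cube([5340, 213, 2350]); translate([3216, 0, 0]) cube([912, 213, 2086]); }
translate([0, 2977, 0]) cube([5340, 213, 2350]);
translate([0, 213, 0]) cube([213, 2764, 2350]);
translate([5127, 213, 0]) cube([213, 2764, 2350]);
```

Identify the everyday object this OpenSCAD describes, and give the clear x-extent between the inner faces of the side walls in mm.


A single room. The interior width is 4914 mm.

Four walls enclosing a rectangle with a door in the front wall — a room. Outside width 5340 minus two 213 mm walls gives 4914 mm.


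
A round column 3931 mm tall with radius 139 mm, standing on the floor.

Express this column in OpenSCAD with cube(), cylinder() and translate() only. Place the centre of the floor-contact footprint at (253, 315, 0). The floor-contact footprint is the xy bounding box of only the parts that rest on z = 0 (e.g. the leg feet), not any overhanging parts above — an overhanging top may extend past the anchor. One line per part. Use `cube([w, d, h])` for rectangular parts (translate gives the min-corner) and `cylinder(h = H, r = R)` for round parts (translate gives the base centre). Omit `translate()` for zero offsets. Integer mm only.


translate([253, 315, 0]) cylinder(h = 3931, r = 139);


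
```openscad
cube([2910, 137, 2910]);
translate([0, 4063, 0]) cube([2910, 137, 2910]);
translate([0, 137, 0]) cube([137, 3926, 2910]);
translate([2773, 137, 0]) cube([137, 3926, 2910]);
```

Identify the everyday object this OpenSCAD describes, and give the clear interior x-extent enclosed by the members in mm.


A house (or room) frame. The interior width is 2636 mm.

Four 2910 mm walls enclosing a rectangle with no floor or roof — a room or house frame. Outside width is 2910 mm and wall thickness is 137 mm, so the interior width is 2910 − 2 × 137 = 2636 mm.


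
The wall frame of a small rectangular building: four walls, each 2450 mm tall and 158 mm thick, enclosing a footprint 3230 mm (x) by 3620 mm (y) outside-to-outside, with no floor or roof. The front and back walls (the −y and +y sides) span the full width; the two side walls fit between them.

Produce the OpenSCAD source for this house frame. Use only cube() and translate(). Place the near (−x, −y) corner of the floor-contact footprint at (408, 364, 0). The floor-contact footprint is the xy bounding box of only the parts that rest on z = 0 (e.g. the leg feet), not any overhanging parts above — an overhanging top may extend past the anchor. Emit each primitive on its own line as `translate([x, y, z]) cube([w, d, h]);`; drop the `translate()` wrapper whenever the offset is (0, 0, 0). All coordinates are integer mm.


translate([408, 364, 0]) cube([3230, 158, 2450]);
translate([408, 3826, 0]) cube([3230, 158, 2450]);
translate([408, 522, 0]) cube([158, 3304, 2450]);
translate([3480, 522, 0]) cube([158, 3304, 2450]);


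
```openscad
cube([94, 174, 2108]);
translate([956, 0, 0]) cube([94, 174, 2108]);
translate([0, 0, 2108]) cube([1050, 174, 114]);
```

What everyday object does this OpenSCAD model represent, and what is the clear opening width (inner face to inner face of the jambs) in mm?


A door frame. The clear opening width is 862 mm.

Two 2108 mm tall posts with a header on top — a door frame. The left jamb is 94 mm wide at x = 0; the right jamb starts at x = 956. The clear opening is 956 − 94 = 862 mm.


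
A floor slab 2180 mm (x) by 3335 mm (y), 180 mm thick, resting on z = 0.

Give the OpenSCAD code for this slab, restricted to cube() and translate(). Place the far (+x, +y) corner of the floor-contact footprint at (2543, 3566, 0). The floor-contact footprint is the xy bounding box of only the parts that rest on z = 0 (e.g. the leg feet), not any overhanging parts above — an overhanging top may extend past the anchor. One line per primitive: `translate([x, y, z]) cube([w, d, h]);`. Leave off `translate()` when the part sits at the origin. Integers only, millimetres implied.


translate([363, 231, 0]) cube([2180, 3335, 180]);


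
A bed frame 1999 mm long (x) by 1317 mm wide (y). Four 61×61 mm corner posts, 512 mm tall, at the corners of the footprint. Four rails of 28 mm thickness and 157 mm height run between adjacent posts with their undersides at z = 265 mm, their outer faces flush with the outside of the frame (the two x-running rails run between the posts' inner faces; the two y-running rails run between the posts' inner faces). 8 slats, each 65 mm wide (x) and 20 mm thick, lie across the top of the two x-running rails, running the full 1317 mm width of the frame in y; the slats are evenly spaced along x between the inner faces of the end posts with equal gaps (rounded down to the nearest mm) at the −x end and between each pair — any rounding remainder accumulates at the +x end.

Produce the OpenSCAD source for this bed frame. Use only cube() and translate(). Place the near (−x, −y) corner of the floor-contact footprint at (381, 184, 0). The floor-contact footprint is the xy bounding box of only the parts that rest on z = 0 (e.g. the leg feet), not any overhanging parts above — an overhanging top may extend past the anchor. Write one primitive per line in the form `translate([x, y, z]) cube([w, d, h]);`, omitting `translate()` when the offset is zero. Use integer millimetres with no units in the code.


// slat z = rail_z + rail_h = 265 + 157 = 422
// slat gap = ⌊(1877 − 8·65) / 9⌋ = 150
translate([381, 184, 0]) cube([61, 61, 512]);
translate([381, 1440, 0]) cube([61, 61, 512]);
translate([2319, 184, 0]) cube([61, 61, 512]);
translate([2319, 1440, 0]) cube([61, 61, 512]);
translate([442, 184, 265]) cube([1877, 28, 157]);
translate([442, 1473, 265]) cube([1877, 28, 157]);
translate([381, 245, 265]) cube([28, 1195, 157]);
translate([2352, 245, 265]) cube([28, 1195, 157]);
translate([592, 184, 422]) cube([65, 1317, 20]);
translate([807, 184, 422]) cube([65, 1317, 20]);
translate([1022, 184, 422]) cube([65, 1317, 20]);
translate([1237, 184, 422]) cube([65, 1317, 20]);
translate([1452, 184, 422]) cube([65, 1317, 20]);
translate([1667, 184, 422]) cube([65, 1317, 20]);
translate([1882, 184, 422]) cube([65, 1317, 20]);
translate([2097, 184, 422]) cube([65, 1317, 20]);


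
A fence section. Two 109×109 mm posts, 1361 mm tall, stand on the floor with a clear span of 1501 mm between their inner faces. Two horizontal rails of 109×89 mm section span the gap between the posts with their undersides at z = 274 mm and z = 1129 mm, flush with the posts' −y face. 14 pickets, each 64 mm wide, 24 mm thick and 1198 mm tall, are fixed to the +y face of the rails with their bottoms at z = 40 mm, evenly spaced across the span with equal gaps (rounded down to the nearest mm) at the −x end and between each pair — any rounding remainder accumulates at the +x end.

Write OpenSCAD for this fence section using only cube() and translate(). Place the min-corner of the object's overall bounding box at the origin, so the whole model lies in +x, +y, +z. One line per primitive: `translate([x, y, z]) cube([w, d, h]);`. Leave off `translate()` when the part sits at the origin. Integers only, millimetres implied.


cube([109, 109, 1361]);
translate([1610, 0, 0]) cube([109, 109, 1361]);
translate([109, 0, 274]) cube([1501, 109, 89]);
translate([109, 0, 1129]) cube([1501, 109, 89]);
translate([149, 109, 40]) cube([64, 24, 1198]);
translate([253, 109, 40]) cube([64, 24, 1198]);
translate([357, 109, 40]) cube([64, 24, 1198]);
translate([461, 109, 40]) cube([64, 24, 1198]);
translate([565, 109, 40]) cube([64, 24, 1198]);
translate([669, 109, 40]) cube([64, 24, 1198]);
translate([773, 109, 40]) cube([64, 24, 1198]);
translate([877, 109, 40]) cube([64, 24, 1198]);
translate([981, 109, 40]) cube([64, 24, 1198]);
translate([1085, 109, 40]) cube([64, 24, 1198]);
translate([1189, 109, 40]) cube([64, 24, 1198]);
translate([1293, 109, 40]) cube([64, 24, 1198]);
translate([1397, 109, 40]) cube([64, 24, 1198]);
translate([1501, 109, 40]) cube([64, 24, 1198]);


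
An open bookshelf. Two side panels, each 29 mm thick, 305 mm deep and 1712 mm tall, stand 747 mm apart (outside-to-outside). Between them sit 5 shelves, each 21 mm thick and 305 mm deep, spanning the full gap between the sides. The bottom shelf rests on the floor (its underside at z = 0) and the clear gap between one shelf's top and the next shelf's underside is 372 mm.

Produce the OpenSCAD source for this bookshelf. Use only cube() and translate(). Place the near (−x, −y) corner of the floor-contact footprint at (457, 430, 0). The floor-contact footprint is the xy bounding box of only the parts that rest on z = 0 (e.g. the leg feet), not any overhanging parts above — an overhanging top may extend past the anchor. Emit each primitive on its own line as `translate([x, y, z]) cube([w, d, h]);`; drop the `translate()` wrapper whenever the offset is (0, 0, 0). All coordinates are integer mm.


translate([457, 430, 0]) cube([29, 305, 1712]);
translate([1175, 430, 0]) cube([29, 305, 1712]);
translate([486, 430, 0]) cube([689, 305, 21]);
translate([486, 430, 393]) cube([689, 305, 21]);
translate([486, 430, 786]) cube([689, 305, 21]);
translate([486, 430, 1179]) cube([689, 305, 21]);
translate([486, 430, 1572]) cube([689, 305, 21]);


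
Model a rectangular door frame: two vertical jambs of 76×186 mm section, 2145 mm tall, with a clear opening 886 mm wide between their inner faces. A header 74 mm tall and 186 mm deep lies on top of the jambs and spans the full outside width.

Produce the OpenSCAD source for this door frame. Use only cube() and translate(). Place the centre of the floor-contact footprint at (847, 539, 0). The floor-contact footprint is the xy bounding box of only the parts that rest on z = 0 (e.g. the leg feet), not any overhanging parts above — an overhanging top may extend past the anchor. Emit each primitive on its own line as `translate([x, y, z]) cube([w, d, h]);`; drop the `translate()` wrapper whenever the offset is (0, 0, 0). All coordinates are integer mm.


translate([328, 446, 0]) cube([76, 186, 2145]);
translate([1290, 446, 0]) cube([76, 186, 2145]);
translate([328, 446, 2145]) cube([1038, 186, 74]);


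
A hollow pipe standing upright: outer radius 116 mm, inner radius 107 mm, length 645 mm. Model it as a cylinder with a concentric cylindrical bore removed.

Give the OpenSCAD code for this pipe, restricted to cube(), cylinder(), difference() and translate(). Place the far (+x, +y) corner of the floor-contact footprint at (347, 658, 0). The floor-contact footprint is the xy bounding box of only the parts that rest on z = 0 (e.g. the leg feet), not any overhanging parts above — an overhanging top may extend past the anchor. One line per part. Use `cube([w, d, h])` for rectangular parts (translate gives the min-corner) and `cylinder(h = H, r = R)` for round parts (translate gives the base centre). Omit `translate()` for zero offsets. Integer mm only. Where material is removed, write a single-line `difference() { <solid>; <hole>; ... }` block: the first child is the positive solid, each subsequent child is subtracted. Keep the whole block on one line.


difference() { translate([231, 542, 0]) cylinder(h = 645, r = 116); translate([231, 542, 0]) cylinder(h = 645, r = 107); }


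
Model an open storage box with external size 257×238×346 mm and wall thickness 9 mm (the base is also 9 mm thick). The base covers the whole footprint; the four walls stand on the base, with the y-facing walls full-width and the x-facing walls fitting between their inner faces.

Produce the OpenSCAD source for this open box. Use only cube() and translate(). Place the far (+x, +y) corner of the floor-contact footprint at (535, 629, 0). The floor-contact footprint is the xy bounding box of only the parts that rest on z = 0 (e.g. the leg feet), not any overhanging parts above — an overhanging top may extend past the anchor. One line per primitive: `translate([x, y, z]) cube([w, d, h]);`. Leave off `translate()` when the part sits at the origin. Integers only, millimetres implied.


translate([278, 391, 0]) cube([257, 238, 9]);
translate([278, 391, 9]) cube([257, 9, 337]);
translate([278, 620, 9]) cube([257, 9, 337]);
translate([278, 400, 9]) cube([9, 220, 337]);
translate([526, 400, 9]) cube([9, 220, 337]);


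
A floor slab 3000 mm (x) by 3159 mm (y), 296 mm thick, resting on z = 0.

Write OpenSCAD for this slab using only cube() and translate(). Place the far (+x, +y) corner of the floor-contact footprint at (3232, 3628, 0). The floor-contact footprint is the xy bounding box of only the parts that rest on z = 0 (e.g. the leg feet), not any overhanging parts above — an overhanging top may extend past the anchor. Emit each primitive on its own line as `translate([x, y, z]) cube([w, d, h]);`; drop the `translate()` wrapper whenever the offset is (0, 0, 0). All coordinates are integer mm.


translate([232, 469, 0]) cube([3000, 3159, 296]);


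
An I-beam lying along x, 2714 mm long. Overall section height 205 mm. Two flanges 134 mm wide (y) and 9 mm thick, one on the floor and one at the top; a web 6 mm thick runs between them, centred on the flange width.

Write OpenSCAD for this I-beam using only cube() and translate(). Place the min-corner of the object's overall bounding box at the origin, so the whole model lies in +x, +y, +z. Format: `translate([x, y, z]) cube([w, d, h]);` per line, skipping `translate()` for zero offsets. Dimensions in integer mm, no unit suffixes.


cube([2714, 134, 9]);
translate([0, 64, 9]) cube([2714, 6, 187]);
translate([0, 0, 196]) cube([2714, 134, 9]);


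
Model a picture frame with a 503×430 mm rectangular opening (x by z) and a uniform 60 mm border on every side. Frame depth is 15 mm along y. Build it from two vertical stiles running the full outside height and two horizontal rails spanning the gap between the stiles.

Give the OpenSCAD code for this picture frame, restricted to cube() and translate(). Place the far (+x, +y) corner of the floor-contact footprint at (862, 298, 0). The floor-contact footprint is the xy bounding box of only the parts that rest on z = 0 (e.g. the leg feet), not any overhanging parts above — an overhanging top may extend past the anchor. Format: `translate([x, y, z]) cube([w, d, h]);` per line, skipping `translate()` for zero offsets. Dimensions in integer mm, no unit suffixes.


translate([239, 283, 0]) cube([60, 15, 550]);
translate([802, 283, 0]) cube([60, 15, 550]);
translate([299, 283, 0]) cube([503, 15, 60]);
translate([299, 283, 490]) cube([503, 15, 60]);


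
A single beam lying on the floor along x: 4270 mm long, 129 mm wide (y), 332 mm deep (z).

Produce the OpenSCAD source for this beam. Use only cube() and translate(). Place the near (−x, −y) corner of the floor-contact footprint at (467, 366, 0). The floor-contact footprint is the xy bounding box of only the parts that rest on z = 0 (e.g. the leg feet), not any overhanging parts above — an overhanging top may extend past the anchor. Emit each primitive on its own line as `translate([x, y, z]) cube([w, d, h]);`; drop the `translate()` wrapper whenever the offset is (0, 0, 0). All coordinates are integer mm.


translate([467, 366, 0]) cube([4270, 129, 332]);


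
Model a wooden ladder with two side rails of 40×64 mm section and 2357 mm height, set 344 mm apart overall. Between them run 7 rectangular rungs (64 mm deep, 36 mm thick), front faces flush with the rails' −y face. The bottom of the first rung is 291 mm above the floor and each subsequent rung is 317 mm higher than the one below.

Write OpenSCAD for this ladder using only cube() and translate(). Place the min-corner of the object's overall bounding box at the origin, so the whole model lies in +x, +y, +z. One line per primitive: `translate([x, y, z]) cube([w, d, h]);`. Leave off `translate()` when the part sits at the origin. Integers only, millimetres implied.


cube([40, 64, 2357]);
translate([304, 0, 0]) cube([40, 64, 2357]);
translate([40, 0, 291]) cube([264, 64, 36]);
translate([40, 0, 608]) cube([264, 64, 36]);
translate([40, 0, 925]) cube([264, 64, 36]);
translate([40, 0, 1242]) cube([264, 64, 36]);
translate([40, 0, 1559]) cube([264, 64, 36]);
translate([40, 0, 1876]) cube([264, 64, 36]);
translate([40, 0, 2193]) cube([264, 64, 36]);


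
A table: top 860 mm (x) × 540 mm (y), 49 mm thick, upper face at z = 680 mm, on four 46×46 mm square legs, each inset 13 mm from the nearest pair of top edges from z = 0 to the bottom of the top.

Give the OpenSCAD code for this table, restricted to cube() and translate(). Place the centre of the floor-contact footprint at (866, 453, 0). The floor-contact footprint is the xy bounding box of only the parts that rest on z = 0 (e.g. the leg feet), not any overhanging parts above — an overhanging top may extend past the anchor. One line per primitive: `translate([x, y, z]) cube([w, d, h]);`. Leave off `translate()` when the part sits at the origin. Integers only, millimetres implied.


translate([436, 183, 631]) cube([860, 540, 49]);
translate([449, 196, 0]) cube([46, 46, 631]);
translate([1237, 196, 0]) cube([46, 46, 631]);
translate([449, 664, 0]) cube([46, 46, 631]);
translate([1237, 664, 0]) cube([46, 46, 631]);


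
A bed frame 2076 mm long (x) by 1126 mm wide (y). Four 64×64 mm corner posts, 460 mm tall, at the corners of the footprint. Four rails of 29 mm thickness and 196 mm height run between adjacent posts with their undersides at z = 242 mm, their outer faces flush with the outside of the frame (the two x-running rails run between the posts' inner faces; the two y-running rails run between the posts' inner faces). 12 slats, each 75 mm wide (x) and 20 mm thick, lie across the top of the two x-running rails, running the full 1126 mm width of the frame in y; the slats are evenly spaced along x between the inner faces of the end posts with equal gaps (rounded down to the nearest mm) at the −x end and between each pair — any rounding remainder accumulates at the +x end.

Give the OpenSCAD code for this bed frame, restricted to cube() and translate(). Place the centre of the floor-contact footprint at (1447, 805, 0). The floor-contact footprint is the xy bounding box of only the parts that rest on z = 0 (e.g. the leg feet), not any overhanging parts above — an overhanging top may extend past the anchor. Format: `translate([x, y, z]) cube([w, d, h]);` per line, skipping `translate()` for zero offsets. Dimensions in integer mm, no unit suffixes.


translate([409, 242, 0]) cube([64, 64, 460]);
translate([409, 1304, 0]) cube([64, 64, 460]);
translate([2421, 242, 0]) cube([64, 64, 460]);
translate([2421, 1304, 0]) cube([64, 64, 460]);
translate([473, 242, 242]) cube([1948, 29, 196]);
translate([473, 1339, 242]) cube([1948, 29, 196]);
translate([409, 306, 242]) cube([29, 998, 196]);
translate([2456, 306, 242]) cube([29, 998, 196]);
translate([553, 242, 438]) cube([75, 1126, 20]);
translate([708, 242, 438]) cube([75, 1126, 20]);
translate([863, 242, 438]) cube([75, 1126, 20]);
translate([1018, 242, 438]) cube([75, 1126, 20]);
translate([1173, 242, 438]) cube([75, 1126, 20]);
translate([1328, 242, 438]) cube([75, 1126, 20]);
translate([1483, 242, 438]) cube([75, 1126, 20]);
translate([1638, 242, 438]) cube([75, 1126, 20]);
translate([1793, 242, 438]) cube([75, 1126, 20]);
translate([1948, 242, 438]) cube([75, 1126, 20]);
translate([2103, 242, 438]) cube([75, 1126, 20]);
translate([2258, 242, 438]) cube([75, 1126, 20]);


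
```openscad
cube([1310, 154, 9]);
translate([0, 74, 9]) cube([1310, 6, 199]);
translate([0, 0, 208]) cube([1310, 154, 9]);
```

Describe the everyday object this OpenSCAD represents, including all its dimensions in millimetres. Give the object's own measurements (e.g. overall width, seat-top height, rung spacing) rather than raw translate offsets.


An I-beam lying along x, 1310 mm long. Overall section height 217 mm. Two flanges 154 mm wide (y) and 9 mm thick, one on the floor and one at the top; a web 6 mm thick runs between them, centred on the flange width.


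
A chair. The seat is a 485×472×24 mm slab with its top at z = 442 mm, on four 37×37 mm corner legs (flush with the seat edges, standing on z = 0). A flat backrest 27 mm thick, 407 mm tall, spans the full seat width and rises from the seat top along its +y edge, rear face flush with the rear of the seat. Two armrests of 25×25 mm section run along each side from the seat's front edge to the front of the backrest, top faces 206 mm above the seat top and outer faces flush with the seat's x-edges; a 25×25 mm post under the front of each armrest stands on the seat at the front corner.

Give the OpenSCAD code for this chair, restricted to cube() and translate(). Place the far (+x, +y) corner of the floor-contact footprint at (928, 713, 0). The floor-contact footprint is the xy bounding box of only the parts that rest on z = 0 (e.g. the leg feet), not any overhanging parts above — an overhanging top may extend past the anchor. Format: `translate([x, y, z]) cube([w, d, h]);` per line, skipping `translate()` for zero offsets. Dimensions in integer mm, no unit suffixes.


translate([443, 241, 418]) cube([485, 472, 24]);
translate([443, 241, 0]) cube([37, 37, 418]);
translate([891, 241, 0]) cube([37, 37, 418]);
translate([443, 676, 0]) cube([37, 37, 418]);
translate([891, 676, 0]) cube([37, 37, 418]);
translate([443, 686, 442]) cube([485, 27, 407]);
translate([443, 241, 623]) cube([25, 445, 25]);
translate([903, 241, 623]) cube([25, 445, 25]);
translate([443, 241, 442]) cube([25, 25, 181]);
translate([903, 241, 442]) cube([25, 25, 181]);
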